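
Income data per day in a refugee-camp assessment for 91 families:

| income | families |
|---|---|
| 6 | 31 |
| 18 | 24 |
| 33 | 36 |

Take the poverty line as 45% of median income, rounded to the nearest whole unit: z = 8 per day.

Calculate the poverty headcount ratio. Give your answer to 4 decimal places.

31 of the 91 families have income below 8.
H = 31/91 = 0.3407.

0.3407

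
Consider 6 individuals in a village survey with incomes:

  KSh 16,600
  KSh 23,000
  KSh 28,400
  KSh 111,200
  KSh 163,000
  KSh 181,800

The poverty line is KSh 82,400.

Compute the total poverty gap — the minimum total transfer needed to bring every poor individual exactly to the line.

KSh 179,200

Incomes under z: KSh 16,600, KSh 23,000, KSh 28,400 (q = 3 of N = 6).
Individual gaps: 82400−16600 = 65800; 82400−23000 = 59400; 82400−28400 = 54000.
Aggregate gap = KSh 179,200.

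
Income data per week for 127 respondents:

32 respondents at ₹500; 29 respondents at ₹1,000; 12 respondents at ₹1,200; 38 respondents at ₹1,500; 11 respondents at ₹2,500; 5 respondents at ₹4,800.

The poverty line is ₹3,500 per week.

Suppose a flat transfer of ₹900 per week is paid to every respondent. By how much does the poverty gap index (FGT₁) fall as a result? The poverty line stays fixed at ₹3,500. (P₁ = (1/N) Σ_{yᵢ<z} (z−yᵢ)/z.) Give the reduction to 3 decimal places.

0.247

Before: below the line — 32×₹500, 29×₹1,000, 12×₹1,200, 38×₹1,500, 11×₹2,500; poverty gap index (FGT₁) = 0.63690.
After the ₹900 transfer: below the line — 32×₹1,400, 29×₹1,900, 12×₹2,100, 38×₹2,400, 11×₹3,400; poverty gap index (FGT₁) = 0.38988.
Reduction = 0.63690 − 0.38988 = 0.247.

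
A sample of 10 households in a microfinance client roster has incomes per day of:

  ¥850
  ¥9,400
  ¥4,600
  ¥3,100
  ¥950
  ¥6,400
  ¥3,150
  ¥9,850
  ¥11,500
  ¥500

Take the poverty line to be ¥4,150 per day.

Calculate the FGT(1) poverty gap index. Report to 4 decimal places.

0.2940

Poor units: ¥500, ¥850, ¥950, ¥3,100, ¥3,150 (q = 5 of N = 10).
Normalized shortfalls: (4150−500)/4150 = 0.8795; (4150−850)/4150 = 0.7952; (4150−950)/4150 = 0.7711; (4150−3100)/4150 = 0.2530; (4150−3150)/4150 = 0.2410.
Sum of shortfalls = 2.939759; P₁ averages over all N: 2.939759 / 10 = 0.2940.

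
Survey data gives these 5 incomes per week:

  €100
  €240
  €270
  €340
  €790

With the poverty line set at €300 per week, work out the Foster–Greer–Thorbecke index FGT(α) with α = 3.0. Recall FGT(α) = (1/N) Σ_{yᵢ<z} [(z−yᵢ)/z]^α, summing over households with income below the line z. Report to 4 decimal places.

Poor units: €100, €240, €270 (q = 3 of N = 5).
Shortfall ratios: (300−100)/300 = 0.6667; (300−240)/300 = 0.2000; (300−270)/300 = 0.1000.
Raised to α = 3.0: 0.29630; 0.00800; 0.00100.
Sum = 0.305296; FGT(3.0) = 0.305296 / 5 = 0.0611.

0.0611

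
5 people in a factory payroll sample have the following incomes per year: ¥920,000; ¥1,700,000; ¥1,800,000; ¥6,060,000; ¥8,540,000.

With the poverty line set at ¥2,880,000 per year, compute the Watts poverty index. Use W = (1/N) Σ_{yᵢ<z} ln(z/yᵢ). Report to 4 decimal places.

Poor units: ¥920,000, ¥1,700,000, ¥1,800,000 (q = 3 of N = 5).
Log gaps: ln(2880000/920000) = 1.1412; ln(2880000/1700000) = 0.5272; ln(2880000/1800000) = 0.4700.
W = 2.138338 / 5 = 0.4277.

0.4277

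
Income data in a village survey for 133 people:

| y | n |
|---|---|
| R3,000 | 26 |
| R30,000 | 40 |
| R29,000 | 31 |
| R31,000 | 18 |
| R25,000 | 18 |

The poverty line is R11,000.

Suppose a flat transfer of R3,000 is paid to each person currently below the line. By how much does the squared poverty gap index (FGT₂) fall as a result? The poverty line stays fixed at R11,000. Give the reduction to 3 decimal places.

Before: below the line — 26×R3,000; squared poverty gap index (FGT₂) = 0.10340.
After the R3,000 transfer: below the line — 26×R6,000; squared poverty gap index (FGT₂) = 0.04039.
Reduction = 0.10340 − 0.04039 = 0.063.

0.063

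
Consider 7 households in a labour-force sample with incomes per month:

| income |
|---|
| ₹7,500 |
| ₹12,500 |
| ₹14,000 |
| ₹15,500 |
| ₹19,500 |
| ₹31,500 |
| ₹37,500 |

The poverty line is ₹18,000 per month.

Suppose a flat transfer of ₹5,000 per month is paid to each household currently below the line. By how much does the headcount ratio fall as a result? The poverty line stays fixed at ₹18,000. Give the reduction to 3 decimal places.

0.286

Before: below the line — ₹7,500, ₹12,500, ₹14,000, ₹15,500; headcount ratio = 0.57143.
After the ₹5,000 transfer: below the line — ₹12,500, ₹17,500; headcount ratio = 0.28571.
Reduction = 0.57143 − 0.28571 = 0.286.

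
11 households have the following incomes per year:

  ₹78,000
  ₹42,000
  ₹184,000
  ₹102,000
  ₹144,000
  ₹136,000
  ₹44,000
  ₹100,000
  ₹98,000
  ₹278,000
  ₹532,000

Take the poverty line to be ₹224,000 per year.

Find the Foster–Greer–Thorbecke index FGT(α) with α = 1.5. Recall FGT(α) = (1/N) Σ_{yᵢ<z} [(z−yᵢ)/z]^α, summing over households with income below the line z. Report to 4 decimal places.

Below the line: ₹42,000, ₹44,000, ₹78,000, ₹98,000, ₹100,000, ₹102,000, ₹136,000, ₹144,000, ₹184,000 (q = 9 of N = 11).
Normalized shortfalls: (224000−42000)/224000 = 0.8125; (224000−44000)/224000 = 0.8036; (224000−78000)/224000 = 0.6518; (224000−98000)/224000 = 0.5625; (224000−100000)/224000 = 0.5536; (224000−102000)/224000 = 0.5446; (224000−136000)/224000 = 0.3929; (224000−144000)/224000 = 0.3571; (224000−184000)/224000 = 0.1786.
Raised to α = 1.5: 0.73238; 0.72034; 0.52621; 0.42188; 0.41187; 0.40195; 0.24624; 0.21343; 0.07546.
Sum = 3.749746; FGT(1.5) = 3.749746 / 11 = 0.3409.

0.3409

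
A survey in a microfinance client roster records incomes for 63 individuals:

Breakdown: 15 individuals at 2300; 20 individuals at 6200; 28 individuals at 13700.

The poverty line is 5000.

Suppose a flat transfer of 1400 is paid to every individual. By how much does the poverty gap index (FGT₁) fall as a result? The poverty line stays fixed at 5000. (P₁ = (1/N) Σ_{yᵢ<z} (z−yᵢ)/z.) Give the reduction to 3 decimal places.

Before: below the line — 15×2300; poverty gap index (FGT₁) = 0.12857.
After the 1400 transfer: below the line — 15×3700; poverty gap index (FGT₁) = 0.06190.
Reduction = 0.12857 − 0.06190 = 0.067.

0.067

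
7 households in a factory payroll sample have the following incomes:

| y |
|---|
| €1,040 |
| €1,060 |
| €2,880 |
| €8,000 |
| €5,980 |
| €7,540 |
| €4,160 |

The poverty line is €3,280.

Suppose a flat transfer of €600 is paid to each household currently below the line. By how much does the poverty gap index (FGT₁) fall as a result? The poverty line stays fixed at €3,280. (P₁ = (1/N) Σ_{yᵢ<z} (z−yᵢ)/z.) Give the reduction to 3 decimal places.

0.070

Before: below the line — €1,040, €1,060, €2,880; poverty gap index (FGT₁) = 0.21167.
After the €600 transfer: below the line — €1,640, €1,660; poverty gap index (FGT₁) = 0.14199.
Reduction = 0.21167 − 0.14199 = 0.070.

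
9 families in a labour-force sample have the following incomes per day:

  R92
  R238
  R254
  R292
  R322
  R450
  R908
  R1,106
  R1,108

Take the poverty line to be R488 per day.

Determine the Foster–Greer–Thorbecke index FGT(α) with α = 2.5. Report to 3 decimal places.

Below z: R92, R238, R254, R292, R322, R450 (q = 6 of N = 9).
Relative gaps: (488−92)/488 = 0.8115; (488−238)/488 = 0.5123; (488−254)/488 = 0.4795; (488−292)/488 = 0.4016; (488−322)/488 = 0.3402; (488−450)/488 = 0.0779.
Raised to α = 2.5: 0.59318; 0.18785; 0.15922; 0.10223; 0.06749; 0.00169.
Sum = 1.111657; FGT(2.5) = 1.111657 / 9 = 0.124.

0.124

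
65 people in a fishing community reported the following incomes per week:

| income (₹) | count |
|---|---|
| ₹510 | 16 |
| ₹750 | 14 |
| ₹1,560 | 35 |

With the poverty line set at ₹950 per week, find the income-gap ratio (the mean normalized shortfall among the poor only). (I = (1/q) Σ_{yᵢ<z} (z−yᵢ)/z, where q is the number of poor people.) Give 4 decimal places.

Poor units: 16×₹510, 14×₹750 (q = 30 of N = 65).
Relative gaps: 0.4632 (×16), 0.2105 (×14); sum = 10.357895.
The income-gap ratio divides by q (the poor only): 10.357895 / 30 = 0.3453.

0.3453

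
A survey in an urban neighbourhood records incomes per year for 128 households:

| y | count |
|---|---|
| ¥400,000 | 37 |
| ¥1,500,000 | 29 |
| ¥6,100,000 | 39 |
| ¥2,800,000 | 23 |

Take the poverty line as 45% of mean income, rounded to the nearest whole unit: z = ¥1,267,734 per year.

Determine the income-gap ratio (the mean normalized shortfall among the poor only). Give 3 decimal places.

Below z: 37×¥400,000 (q = 37 of N = 128).
Relative gaps: 0.6845 (×37); sum = 25.325627.
The income-gap ratio divides by q (the poor only): 25.325627 / 37 = 0.684.

0.684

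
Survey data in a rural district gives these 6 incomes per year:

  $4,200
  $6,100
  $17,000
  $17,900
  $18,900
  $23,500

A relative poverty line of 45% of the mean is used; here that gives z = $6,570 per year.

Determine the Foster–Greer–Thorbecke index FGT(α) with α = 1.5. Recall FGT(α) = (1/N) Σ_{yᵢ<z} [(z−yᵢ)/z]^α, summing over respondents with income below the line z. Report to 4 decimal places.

Below z: $4,200, $6,100 (q = 2 of N = 6).
Shortfall ratios: (6570−4200)/6570 = 0.3607; (6570−6100)/6570 = 0.0715.
Raised to α = 1.5: 0.21666; 0.01913.
Sum = 0.235792; FGT(1.5) = 0.235792 / 6 = 0.0393.

0.0393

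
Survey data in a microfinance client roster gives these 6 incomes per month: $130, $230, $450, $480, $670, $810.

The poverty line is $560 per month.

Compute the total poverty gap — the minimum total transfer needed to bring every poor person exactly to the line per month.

Incomes under z: $130, $230, $450, $480 (q = 4 of N = 6).
Individual gaps: 560−130 = 430; 560−230 = 330; 560−450 = 110; 560−480 = 80.
Aggregate gap = $950.

$950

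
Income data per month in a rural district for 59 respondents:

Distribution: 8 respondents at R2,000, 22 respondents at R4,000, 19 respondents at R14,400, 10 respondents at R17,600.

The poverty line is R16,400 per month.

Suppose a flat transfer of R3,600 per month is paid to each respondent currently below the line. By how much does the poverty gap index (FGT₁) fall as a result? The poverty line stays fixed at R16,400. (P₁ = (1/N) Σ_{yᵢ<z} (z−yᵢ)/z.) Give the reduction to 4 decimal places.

0.1509

Before: below the line — 8×R2,000, 22×R4,000, 19×R14,400; poverty gap index (FGT₁) = 0.440265.
After the R3,600 transfer: below the line — 8×R5,600, 22×R7,600; poverty gap index (FGT₁) = 0.289376.
Reduction = 0.440265 − 0.289376 = 0.1509.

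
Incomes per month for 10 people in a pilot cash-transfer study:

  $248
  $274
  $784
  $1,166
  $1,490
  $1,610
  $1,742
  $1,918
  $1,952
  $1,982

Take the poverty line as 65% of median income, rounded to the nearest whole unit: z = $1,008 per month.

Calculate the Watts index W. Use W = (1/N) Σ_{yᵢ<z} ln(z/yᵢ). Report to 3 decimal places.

Poor units: $248, $274, $784 (q = 3 of N = 10).
Log gaps: ln(1008/248) = 1.4023; ln(1008/274) = 1.3026; ln(1008/784) = 0.2513.
W = 2.956204 / 10 = 0.296.

0.296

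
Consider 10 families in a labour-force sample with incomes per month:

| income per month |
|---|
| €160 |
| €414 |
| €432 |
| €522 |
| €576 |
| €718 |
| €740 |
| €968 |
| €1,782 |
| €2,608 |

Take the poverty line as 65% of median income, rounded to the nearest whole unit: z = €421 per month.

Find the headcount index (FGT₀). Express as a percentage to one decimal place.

2 of the 10 families have income below €421.
H = 2/10 = 20.0%.

20.0%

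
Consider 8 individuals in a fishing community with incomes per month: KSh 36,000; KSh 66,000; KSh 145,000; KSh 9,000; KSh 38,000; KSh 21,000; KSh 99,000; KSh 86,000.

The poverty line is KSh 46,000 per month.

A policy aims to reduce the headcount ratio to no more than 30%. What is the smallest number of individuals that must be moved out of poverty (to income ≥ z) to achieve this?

4 of the 8 individuals are poor, so H = 4/8 = 0.500.
A headcount ratio of at most 30% allows at most ⌊0.30 × 8⌋ = 2 poor individuals.
So at least 4 − 2 = 2 must be lifted.

2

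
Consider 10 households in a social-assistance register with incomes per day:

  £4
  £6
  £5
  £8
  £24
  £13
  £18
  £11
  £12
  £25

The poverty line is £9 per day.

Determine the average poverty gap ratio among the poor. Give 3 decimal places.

Incomes under z: £4, £5, £6, £8 (q = 4 of N = 10).
Shortfall ratios (z−y)/z: 0.5556, 0.4444, 0.3333, 0.1111; sum = 1.444444.
The income-gap ratio divides by q (the poor only): 1.444444 / 4 = 0.361.

0.361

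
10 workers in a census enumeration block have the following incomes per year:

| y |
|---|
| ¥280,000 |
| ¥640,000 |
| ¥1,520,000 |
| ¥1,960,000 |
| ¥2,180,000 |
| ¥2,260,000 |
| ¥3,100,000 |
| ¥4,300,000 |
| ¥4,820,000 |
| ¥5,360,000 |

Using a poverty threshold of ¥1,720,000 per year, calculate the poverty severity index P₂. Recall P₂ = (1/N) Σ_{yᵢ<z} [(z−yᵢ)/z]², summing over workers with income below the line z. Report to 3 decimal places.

Poor units: ¥280,000, ¥640,000, ¥1,520,000 (q = 3 of N = 10).
Gap ratios (z−y)/z: (1720000−280000)/1720000 = 0.8372; (1720000−640000)/1720000 = 0.6279; (1720000−1520000)/1720000 = 0.1163.
Squared: 0.7009; 0.3943; 0.0135.
Sum = 1.108707; P₂ = 1.108707 / 10 = 0.111.

0.111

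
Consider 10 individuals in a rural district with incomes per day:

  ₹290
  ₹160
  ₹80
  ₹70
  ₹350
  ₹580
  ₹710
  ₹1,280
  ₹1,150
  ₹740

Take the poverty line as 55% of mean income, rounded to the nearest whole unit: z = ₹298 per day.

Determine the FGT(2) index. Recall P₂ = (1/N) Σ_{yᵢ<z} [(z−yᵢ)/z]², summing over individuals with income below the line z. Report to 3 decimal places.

Incomes under z: ₹70, ₹80, ₹160, ₹290 (q = 4 of N = 10).
Shortfall ratios: (298−70)/298 = 0.7651; (298−80)/298 = 0.7315; (298−160)/298 = 0.4631; (298−290)/298 = 0.0268.
Squared: 0.5854; 0.5352; 0.2144; 0.0007.
Sum = 1.335706; P₂ = 1.335706 / 10 = 0.134.

0.134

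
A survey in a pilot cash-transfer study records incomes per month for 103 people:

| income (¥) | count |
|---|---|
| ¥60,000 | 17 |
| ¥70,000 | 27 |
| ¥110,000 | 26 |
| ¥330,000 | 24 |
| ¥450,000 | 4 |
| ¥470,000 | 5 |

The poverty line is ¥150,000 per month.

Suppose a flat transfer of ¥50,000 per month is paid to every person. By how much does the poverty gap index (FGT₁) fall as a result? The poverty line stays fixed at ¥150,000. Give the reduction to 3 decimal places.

0.210

Before: below the line — 17×¥60,000, 27×¥70,000, 26×¥110,000; poverty gap index (FGT₁) = 0.30615.
After the ¥50,000 transfer: below the line — 17×¥110,000, 27×¥120,000; poverty gap index (FGT₁) = 0.09644.
Reduction = 0.30615 − 0.09644 = 0.210.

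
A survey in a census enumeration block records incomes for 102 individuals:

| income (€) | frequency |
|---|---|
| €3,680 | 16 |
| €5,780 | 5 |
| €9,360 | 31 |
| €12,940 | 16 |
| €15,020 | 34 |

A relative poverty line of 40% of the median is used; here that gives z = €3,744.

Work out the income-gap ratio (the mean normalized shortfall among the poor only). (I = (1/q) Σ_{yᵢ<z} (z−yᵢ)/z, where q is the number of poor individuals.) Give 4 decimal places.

0.0171

Below the line: 16×€3,680 (q = 16 of N = 102).
Relative gaps: 0.0171 (×16); sum = 0.273504.
I averages over the q = 16 poor units only: 0.273504 / 16 = 0.0171.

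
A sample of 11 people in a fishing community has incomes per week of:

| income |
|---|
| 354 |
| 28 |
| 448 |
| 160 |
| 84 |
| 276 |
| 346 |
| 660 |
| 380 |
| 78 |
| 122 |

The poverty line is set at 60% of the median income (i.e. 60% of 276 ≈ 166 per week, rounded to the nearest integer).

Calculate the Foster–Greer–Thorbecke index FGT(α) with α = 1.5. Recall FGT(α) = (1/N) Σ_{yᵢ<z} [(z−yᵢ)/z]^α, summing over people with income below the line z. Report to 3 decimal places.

0.149

Poor units: 28, 78, 84, 122, 160 (q = 5 of N = 11).
Relative gaps: (166−28)/166 = 0.8313; (166−78)/166 = 0.5301; (166−84)/166 = 0.4940; (166−122)/166 = 0.2651; (166−160)/166 = 0.0361.
Raised to α = 1.5: 0.75798; 0.38598; 0.34718; 0.13646; 0.00687.
Sum = 1.634474; FGT(1.5) = 1.634474 / 11 = 0.149.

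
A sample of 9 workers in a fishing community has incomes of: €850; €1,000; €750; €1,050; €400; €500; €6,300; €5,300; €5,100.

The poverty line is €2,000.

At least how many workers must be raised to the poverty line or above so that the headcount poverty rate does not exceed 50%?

6 of the 9 workers are poor, so H = 6/9 = 0.667.
A headcount ratio of at most 50% allows at most ⌊0.50 × 9⌋ = 4 poor workers.
So at least 6 − 4 = 2 must be lifted.

2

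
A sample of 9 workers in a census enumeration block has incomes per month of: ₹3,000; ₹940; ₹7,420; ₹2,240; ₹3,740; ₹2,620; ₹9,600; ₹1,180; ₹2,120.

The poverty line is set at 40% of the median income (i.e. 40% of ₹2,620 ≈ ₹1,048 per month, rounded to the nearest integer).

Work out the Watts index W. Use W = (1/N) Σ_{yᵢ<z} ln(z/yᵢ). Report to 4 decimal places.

Incomes under z: ₹940 (q = 1 of N = 9).
Log gaps: ln(1048/940) = 0.1088.
W = 0.108759 / 9 = 0.0121.

0.0121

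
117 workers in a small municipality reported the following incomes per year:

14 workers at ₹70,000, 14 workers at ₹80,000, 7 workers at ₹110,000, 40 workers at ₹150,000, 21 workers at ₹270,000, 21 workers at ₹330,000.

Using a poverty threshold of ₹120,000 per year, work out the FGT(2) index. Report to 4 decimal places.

Incomes under z: 14×₹70,000, 14×₹80,000, 7×₹110,000 (q = 35 of N = 117).
Gap ratios (z−y)/z: (120000−70000)/120000 = 0.4167 (×14); (120000−80000)/120000 = 0.3333 (×14); (120000−110000)/120000 = 0.0833 (×7).
Squared: 0.1736 (×14); 0.1111 (×14); 0.0069 (×7).
Sum = 4.034722; P₂ = 4.034722 / 117 = 0.0345.

0.0345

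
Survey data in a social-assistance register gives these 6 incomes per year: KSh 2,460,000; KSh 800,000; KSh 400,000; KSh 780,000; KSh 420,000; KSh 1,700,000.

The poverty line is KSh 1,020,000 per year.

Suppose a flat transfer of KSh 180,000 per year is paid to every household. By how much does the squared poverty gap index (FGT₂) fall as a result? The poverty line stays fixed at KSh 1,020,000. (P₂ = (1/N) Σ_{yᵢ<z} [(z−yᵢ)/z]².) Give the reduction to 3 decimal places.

0.076

Before: below the line — KSh 400,000, KSh 420,000, KSh 780,000, KSh 800,000; squared poverty gap index (FGT₂) = 0.13623.
After the KSh 180,000 transfer: below the line — KSh 580,000, KSh 600,000, KSh 960,000, KSh 980,000; squared poverty gap index (FGT₂) = 0.06011.
Reduction = 0.13623 − 0.06011 = 0.076.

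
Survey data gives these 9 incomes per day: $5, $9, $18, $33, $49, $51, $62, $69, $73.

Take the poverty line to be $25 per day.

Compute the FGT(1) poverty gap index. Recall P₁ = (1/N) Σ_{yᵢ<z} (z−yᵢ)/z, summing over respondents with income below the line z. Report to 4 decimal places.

0.1911

Below the line: $5, $9, $18 (q = 3 of N = 9).
Shortfall ratios: (25−5)/25 = 0.8000; (25−9)/25 = 0.6400; (25−18)/25 = 0.2800.
Sum of shortfalls = 1.720000; P₁ averages over all N: 1.720000 / 9 = 0.1911.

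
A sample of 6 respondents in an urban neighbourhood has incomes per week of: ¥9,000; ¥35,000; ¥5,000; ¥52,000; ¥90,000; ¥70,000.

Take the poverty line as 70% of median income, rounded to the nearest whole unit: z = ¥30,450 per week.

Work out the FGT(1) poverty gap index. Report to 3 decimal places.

0.257

Below z: ¥5,000, ¥9,000 (q = 2 of N = 6).
Relative gaps: (30450−5000)/30450 = 0.8358; (30450−9000)/30450 = 0.7044.
Sum of shortfalls = 1.540230; P₁ averages over all N: 1.540230 / 6 = 0.257.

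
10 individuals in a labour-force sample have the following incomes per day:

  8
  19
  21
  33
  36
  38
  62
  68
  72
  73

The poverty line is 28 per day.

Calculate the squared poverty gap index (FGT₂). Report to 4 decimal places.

Below the line: 8, 19, 21 (q = 3 of N = 10).
Gap ratios (z−y)/z: (28−8)/28 = 0.7143; (28−19)/28 = 0.3214; (28−21)/28 = 0.2500.
Squared: 0.5102; 0.1033; 0.0625.
Sum = 0.676020; P₂ = 0.676020 / 10 = 0.0676.

0.0676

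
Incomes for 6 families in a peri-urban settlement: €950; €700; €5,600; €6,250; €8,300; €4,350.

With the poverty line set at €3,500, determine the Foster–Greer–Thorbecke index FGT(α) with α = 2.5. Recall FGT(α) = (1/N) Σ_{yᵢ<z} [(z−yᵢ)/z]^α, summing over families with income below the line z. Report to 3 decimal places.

0.171

Incomes under z: €700, €950 (q = 2 of N = 6).
Gap ratios (z−y)/z: (3500−700)/3500 = 0.8000; (3500−950)/3500 = 0.7286.
Raised to α = 2.5: 0.57243; 0.45309.
Sum = 1.025519; FGT(2.5) = 1.025519 / 6 = 0.171.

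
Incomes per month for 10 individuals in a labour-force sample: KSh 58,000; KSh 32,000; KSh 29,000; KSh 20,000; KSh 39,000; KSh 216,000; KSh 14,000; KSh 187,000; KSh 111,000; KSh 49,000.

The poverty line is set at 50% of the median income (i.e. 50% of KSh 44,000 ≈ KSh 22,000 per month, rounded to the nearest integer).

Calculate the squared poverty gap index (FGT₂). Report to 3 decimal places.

0.014

Below z: KSh 14,000, KSh 20,000 (q = 2 of N = 10).
Normalized shortfalls: (22000−14000)/22000 = 0.3636; (22000−20000)/22000 = 0.0909.
Squared: 0.1322; 0.0083.
Sum = 0.140496; P₂ = 0.140496 / 10 = 0.014.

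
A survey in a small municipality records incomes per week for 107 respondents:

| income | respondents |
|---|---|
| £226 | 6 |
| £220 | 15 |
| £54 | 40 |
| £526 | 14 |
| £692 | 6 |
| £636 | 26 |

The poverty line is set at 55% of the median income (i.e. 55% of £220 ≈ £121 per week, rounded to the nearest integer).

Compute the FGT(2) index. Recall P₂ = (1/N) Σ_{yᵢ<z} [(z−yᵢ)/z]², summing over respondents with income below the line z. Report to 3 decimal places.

0.115

Poor units: 40×£54 (q = 40 of N = 107).
Shortfall ratios: (121−54)/121 = 0.5537 (×40).
Squared: 0.3066 (×40).
Sum = 12.264190; P₂ = 12.264190 / 107 = 0.115.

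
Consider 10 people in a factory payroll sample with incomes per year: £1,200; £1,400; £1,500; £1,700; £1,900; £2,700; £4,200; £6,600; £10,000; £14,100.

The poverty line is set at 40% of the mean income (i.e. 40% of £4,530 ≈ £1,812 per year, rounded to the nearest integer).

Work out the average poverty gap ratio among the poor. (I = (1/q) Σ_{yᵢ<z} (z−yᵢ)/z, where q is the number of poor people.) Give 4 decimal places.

0.1998

Below z: £1,200, £1,400, £1,500, £1,700 (q = 4 of N = 10).
Relative gaps: 0.3377, 0.2274, 0.1722, 0.0618; sum = 0.799117.
I averages over the q = 4 poor units only: 0.799117 / 4 = 0.1998.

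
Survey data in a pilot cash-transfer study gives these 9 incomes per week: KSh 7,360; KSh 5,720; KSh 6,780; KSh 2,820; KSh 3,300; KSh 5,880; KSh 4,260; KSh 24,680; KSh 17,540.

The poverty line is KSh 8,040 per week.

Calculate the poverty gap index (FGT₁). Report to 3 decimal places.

0.279

Poor units: KSh 2,820, KSh 3,300, KSh 4,260, KSh 5,720, KSh 5,880, KSh 6,780, KSh 7,360 (q = 7 of N = 9).
Relative gaps: (8040−2820)/8040 = 0.6493; (8040−3300)/8040 = 0.5896; (8040−4260)/8040 = 0.4701; (8040−5720)/8040 = 0.2886; (8040−5880)/8040 = 0.2687; (8040−6780)/8040 = 0.1567; (8040−7360)/8040 = 0.0846.
Sum of shortfalls = 2.507463; P₁ averages over all N: 2.507463 / 9 = 0.279.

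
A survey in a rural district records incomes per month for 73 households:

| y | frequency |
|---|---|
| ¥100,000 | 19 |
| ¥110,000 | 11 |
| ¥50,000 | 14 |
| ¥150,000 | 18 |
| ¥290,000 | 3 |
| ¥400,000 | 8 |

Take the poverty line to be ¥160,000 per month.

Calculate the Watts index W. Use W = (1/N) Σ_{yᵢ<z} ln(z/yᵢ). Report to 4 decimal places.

Below the line: 14×¥50,000, 19×¥100,000, 11×¥110,000, 18×¥150,000 (q = 62 of N = 73).
Log gaps: ln(160000/50000) = 1.1632 (×14); ln(160000/100000) = 0.4700 (×19); ln(160000/110000) = 0.3747 (×11); ln(160000/150000) = 0.0645 (×18).
W = 30.497502 / 73 = 0.4178.

0.4178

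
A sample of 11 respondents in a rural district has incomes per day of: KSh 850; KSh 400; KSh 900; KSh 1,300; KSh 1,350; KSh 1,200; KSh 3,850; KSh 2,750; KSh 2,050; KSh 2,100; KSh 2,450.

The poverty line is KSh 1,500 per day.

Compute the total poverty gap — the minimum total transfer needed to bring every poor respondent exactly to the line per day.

KSh 3,000

Below the line: KSh 400, KSh 850, KSh 900, KSh 1,200, KSh 1,300, KSh 1,350 (q = 6 of N = 11).
Individual gaps: 1500−400 = 1100; 1500−850 = 650; 1500−900 = 600; 1500−1200 = 300; 1500−1300 = 200; 1500−1350 = 150.
Aggregate gap = KSh 3,000.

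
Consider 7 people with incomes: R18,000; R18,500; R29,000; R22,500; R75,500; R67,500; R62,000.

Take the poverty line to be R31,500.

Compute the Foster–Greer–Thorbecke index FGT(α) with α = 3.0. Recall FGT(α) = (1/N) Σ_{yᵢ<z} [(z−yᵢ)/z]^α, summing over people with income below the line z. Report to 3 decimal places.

0.025

Below the line: R18,000, R18,500, R22,500, R29,000 (q = 4 of N = 7).
Gap ratios (z−y)/z: (31500−18000)/31500 = 0.4286; (31500−18500)/31500 = 0.4127; (31500−22500)/31500 = 0.2857; (31500−29000)/31500 = 0.0794.
Raised to α = 3.0: 0.07872; 0.07029; 0.02332; 0.00050.
Sum = 0.172832; FGT(3.0) = 0.172832 / 7 = 0.025.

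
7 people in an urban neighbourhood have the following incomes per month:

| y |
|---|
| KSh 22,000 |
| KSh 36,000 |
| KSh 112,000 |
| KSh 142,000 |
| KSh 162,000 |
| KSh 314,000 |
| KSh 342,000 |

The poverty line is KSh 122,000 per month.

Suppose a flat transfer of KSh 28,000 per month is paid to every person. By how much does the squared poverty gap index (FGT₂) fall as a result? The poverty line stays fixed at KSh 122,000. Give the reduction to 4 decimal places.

Before: below the line — KSh 22,000, KSh 36,000, KSh 112,000; squared poverty gap index (FGT₂) = 0.167927.
After the KSh 28,000 transfer: below the line — KSh 50,000, KSh 64,000; squared poverty gap index (FGT₂) = 0.082044.
Reduction = 0.167927 − 0.082044 = 0.0859.

0.0859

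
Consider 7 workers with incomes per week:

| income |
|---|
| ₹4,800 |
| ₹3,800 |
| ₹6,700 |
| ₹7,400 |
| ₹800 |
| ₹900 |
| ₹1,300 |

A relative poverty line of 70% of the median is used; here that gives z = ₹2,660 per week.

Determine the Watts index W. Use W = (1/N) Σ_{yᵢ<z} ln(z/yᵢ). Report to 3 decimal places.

0.429

Poor units: ₹800, ₹900, ₹1,300 (q = 3 of N = 7).
Log gaps: ln(2660/800) = 1.2015; ln(2660/900) = 1.0837; ln(2660/1300) = 0.7160.
W = 3.001118 / 7 = 0.429.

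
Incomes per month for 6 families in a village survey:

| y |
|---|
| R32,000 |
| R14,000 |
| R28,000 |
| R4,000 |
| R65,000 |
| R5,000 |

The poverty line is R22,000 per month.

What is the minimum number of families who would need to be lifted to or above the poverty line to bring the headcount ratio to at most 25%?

2

3 of the 6 families are poor, so H = 3/6 = 0.500.
A headcount ratio of at most 25% allows at most ⌊0.25 × 6⌋ = 1 poor families.
So at least 3 − 1 = 2 must be lifted.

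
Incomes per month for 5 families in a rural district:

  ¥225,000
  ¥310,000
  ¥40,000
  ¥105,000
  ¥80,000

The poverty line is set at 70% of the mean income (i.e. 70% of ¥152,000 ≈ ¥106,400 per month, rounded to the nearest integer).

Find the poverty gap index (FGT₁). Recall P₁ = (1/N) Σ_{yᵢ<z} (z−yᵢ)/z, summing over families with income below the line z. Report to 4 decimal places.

0.1771

Below z: ¥40,000, ¥80,000, ¥105,000 (q = 3 of N = 5).
Normalized shortfalls: (106400−40000)/106400 = 0.6241; (106400−80000)/106400 = 0.2481; (106400−105000)/106400 = 0.0132.
Sum of shortfalls = 0.885338; P₁ averages over all N: 0.885338 / 5 = 0.1771.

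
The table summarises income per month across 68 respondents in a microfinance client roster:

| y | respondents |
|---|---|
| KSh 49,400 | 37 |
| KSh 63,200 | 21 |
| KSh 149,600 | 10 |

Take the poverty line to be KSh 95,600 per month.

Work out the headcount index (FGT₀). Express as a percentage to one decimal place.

58 of the 68 respondents have income below KSh 95,600.
H = 58/68 = 85.3%.

85.3%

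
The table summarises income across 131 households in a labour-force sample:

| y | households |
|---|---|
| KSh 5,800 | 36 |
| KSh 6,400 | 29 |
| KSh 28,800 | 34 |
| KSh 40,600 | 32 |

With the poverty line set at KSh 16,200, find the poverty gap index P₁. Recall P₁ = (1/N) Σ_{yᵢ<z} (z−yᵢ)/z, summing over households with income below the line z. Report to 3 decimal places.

Below z: 36×KSh 5,800, 29×KSh 6,400 (q = 65 of N = 131).
Normalized shortfalls: (16200−5800)/16200 = 0.6420 (×36); (16200−6400)/16200 = 0.6049 (×29).
Σ = 40.654321. Dividing by the full population N = 131 gives P₁ = 0.310.

0.310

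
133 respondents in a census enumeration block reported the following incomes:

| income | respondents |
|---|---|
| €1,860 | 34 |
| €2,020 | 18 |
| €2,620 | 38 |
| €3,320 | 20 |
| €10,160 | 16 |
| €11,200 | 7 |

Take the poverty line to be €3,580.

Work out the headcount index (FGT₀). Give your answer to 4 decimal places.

110 of the 133 respondents have income below €3,580.
H = 110/133 = 0.8271.

0.8271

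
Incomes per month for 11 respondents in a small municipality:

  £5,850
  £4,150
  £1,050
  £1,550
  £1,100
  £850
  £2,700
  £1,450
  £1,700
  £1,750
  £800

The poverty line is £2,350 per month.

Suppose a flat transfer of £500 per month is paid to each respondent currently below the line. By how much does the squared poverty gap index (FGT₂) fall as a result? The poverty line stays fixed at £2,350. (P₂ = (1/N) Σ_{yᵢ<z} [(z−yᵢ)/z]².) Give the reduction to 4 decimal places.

Before: below the line — £800, £850, £1,050, £1,100, £1,450, £1,550, £1,700, £1,750; squared poverty gap index (FGT₂) = 0.166879.
After the £500 transfer: below the line — £1,300, £1,350, £1,550, £1,600, £1,950, £2,050, £2,200, £2,250; squared poverty gap index (FGT₂) = 0.059056.
Reduction = 0.166879 − 0.059056 = 0.1078.

0.1078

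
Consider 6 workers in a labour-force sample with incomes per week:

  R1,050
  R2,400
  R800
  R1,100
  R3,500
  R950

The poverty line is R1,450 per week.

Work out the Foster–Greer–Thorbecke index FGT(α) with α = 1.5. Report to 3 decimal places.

0.128

Poor units: R800, R950, R1,050, R1,100 (q = 4 of N = 6).
Gap ratios (z−y)/z: (1450−800)/1450 = 0.4483; (1450−950)/1450 = 0.3448; (1450−1050)/1450 = 0.2759; (1450−1100)/1450 = 0.2414.
Raised to α = 1.5: 0.30014; 0.20249; 0.14489; 0.11859.
Sum = 0.766106; FGT(1.5) = 0.766106 / 6 = 0.128.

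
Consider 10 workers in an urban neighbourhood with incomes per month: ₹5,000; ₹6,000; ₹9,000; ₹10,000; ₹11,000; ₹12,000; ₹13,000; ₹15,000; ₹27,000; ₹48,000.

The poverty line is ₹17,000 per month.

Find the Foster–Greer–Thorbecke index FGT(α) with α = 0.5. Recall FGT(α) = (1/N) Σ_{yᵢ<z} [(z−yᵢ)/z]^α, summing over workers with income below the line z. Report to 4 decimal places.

0.4937

Below z: ₹5,000, ₹6,000, ₹9,000, ₹10,000, ₹11,000, ₹12,000, ₹13,000, ₹15,000 (q = 8 of N = 10).
Relative gaps: (17000−5000)/17000 = 0.7059; (17000−6000)/17000 = 0.6471; (17000−9000)/17000 = 0.4706; (17000−10000)/17000 = 0.4118; (17000−11000)/17000 = 0.3529; (17000−12000)/17000 = 0.2941; (17000−13000)/17000 = 0.2353; (17000−15000)/17000 = 0.1176.
Raised to α = 0.5: 0.84017; 0.80440; 0.68599; 0.64169; 0.59409; 0.54233; 0.48507; 0.34300.
Sum = 4.936734; FGT(0.5) = 4.936734 / 10 = 0.4937.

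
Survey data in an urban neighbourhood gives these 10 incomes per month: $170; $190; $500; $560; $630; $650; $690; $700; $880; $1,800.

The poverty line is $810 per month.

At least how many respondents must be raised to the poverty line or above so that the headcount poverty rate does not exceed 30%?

8 of the 10 respondents are poor, so H = 8/10 = 0.800.
A headcount ratio of at most 30% allows at most ⌊0.30 × 10⌋ = 3 poor respondents.
So at least 8 − 3 = 5 must be lifted.

5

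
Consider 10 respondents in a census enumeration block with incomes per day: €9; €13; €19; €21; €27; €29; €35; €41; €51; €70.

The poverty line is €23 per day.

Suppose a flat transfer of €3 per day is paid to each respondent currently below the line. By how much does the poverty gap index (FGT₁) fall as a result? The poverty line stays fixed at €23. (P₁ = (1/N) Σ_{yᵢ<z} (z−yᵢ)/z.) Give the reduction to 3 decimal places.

0.048

Before: below the line — €9, €13, €19, €21; poverty gap index (FGT₁) = 0.13043.
After the €3 transfer: below the line — €12, €16, €22; poverty gap index (FGT₁) = 0.08261.
Reduction = 0.13043 − 0.08261 = 0.048.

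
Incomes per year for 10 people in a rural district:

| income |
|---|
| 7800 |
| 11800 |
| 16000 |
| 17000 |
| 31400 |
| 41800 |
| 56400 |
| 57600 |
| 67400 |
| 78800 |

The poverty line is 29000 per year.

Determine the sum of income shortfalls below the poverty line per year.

Below the line: 7800, 11800, 16000, 17000 (q = 4 of N = 10).
Individual gaps: 29000−7800 = 21200; 29000−11800 = 17200; 29000−16000 = 13000; 29000−17000 = 12000.
Aggregate gap = 63400.

63400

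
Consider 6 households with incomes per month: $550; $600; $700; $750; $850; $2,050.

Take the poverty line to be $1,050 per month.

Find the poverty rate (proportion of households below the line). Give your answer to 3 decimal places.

0.833

5 of the 6 households have income below $1,050.
H = 5/6 = 0.833.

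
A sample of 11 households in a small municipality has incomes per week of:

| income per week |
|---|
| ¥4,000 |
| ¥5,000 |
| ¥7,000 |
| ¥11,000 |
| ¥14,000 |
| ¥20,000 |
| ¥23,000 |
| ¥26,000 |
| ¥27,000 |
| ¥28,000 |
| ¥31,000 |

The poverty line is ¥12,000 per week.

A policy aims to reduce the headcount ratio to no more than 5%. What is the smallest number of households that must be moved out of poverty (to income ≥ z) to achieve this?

Currently q = 4 of N = 11 are below the line (H = 0.364).
A headcount ratio of at most 5% allows at most ⌊0.05 × 11⌋ = 0 poor households.
So at least 4 − 0 = 4 must be lifted.

4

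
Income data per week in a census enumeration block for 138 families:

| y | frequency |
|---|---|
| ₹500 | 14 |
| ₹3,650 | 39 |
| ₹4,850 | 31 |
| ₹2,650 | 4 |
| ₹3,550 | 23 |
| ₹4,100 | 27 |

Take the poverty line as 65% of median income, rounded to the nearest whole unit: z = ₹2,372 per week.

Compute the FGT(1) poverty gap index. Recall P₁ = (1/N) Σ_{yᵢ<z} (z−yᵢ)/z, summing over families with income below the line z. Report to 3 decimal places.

0.080

Poor units: 14×₹500 (q = 14 of N = 138).
Gap ratios (z−y)/z: (2372−500)/2372 = 0.7892 (×14).
Σ = 11.048904. Dividing by the full population N = 138 gives P₁ = 0.080.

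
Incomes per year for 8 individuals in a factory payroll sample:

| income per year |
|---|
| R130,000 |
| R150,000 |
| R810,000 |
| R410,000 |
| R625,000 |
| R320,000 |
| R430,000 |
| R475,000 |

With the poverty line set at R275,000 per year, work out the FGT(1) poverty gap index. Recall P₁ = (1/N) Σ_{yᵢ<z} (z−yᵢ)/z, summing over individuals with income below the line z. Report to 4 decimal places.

0.1227

Incomes under z: R130,000, R150,000 (q = 2 of N = 8).
Normalized shortfalls: (275000−130000)/275000 = 0.5273; (275000−150000)/275000 = 0.4545.
Σ = 0.981818. Dividing by the full population N = 8 gives P₁ = 0.1227.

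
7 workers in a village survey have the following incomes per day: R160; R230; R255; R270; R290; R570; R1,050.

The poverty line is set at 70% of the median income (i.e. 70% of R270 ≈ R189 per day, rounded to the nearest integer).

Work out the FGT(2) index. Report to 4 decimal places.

0.0034

Below z: R160 (q = 1 of N = 7).
Relative gaps: (189−160)/189 = 0.1534.
Squared: 0.0235.
Sum = 0.023544; P₂ = 0.023544 / 7 = 0.0034.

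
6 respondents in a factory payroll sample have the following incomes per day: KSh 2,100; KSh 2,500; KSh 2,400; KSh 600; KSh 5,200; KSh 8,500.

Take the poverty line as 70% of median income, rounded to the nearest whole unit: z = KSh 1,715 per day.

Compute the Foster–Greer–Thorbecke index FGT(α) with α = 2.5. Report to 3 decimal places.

Below z: KSh 600 (q = 1 of N = 6).
Shortfall ratios: (1715−600)/1715 = 0.6501.
Raised to α = 2.5: 0.34082.
Sum = 0.340821; FGT(2.5) = 0.340821 / 6 = 0.057.

0.057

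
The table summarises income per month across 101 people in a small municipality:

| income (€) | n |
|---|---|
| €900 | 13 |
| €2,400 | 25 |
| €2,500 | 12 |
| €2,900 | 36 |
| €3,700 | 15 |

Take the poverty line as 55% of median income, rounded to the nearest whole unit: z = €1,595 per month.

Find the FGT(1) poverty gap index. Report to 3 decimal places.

0.056

Below z: 13×€900 (q = 13 of N = 101).
Gap ratios (z−y)/z: (1595−900)/1595 = 0.4357 (×13).
Σ = 5.664577. Dividing by the full population N = 101 gives P₁ = 0.056.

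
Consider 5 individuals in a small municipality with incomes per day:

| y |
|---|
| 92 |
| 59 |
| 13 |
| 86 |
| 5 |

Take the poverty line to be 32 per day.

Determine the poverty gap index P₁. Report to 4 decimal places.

Below the line: 5, 13 (q = 2 of N = 5).
Normalized shortfalls: (32−5)/32 = 0.8438; (32−13)/32 = 0.5938.
Sum of shortfalls = 1.437500; P₁ averages over all N: 1.437500 / 5 = 0.2875.

0.2875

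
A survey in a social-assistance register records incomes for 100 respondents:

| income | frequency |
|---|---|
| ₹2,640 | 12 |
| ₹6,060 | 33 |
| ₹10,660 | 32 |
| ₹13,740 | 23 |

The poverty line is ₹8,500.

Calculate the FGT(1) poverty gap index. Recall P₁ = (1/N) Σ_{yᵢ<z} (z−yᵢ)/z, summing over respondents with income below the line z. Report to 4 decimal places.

0.1775

Poor units: 12×₹2,640, 33×₹6,060 (q = 45 of N = 100).
Relative gaps: (8500−2640)/8500 = 0.6894 (×12); (8500−6060)/8500 = 0.2871 (×33).
Sum of shortfalls = 17.745882; P₁ averages over all N: 17.745882 / 100 = 0.1775.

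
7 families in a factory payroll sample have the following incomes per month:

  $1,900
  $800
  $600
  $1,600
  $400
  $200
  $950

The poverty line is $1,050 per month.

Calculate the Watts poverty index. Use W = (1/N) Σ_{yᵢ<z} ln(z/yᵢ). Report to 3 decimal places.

0.508

Below the line: $200, $400, $600, $800, $950 (q = 5 of N = 7).
Log shortfalls: ln(1050/200) = 1.6582; ln(1050/400) = 0.9651; ln(1050/600) = 0.5596; ln(1050/800) = 0.2719; ln(1050/950) = 0.1001.
W = 3.554942 / 7 = 0.508.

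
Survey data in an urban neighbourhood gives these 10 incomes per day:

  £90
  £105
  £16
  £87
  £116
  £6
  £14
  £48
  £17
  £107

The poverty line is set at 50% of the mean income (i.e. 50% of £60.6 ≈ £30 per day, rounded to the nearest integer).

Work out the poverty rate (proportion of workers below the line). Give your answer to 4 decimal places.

4 of the 10 workers have income below £30.
H = 4/10 = 0.4000.

0.4000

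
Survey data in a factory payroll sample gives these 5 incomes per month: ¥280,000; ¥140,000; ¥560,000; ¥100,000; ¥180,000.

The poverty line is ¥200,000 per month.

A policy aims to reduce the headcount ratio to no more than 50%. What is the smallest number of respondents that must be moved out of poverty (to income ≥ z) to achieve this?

1

Currently q = 3 of N = 5 are below the line (H = 0.600).
A headcount ratio of at most 50% allows at most ⌊0.50 × 5⌋ = 2 poor respondents.
So at least 3 − 2 = 1 must be lifted.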